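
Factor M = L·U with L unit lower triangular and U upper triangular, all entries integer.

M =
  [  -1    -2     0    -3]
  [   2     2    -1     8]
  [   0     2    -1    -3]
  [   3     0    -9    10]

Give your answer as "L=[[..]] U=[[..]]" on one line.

  r1 -= -2·r0 → [0,-2,-1,2]
  r2 -= 0·r0 → [0,2,-1,-3]
  r3 -= -3·r0 → [0,-6,-9,1]
  r2 -= -1·r1 → [0,0,-2,-1]
  r3 -= 3·r1 → [0,0,-6,-5]
  r3 -= 3·r2 → [0,0,0,-2]

L=[[1,0,0,0],[-2,1,0,0],[0,-1,1,0],[-3,3,3,1]] U=[[-1,-2,0,-3],[0,-2,-1,2],[0,0,-2,-1],[0,0,0,-2]]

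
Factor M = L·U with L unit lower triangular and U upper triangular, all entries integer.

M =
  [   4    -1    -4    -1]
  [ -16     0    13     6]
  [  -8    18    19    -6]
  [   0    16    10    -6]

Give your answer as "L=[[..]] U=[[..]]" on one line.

  R1 -= -4·R0 → [0,-4,-3,2]
  R2 -= -2·R0 → [0,16,11,-8]
  R3 -= 0·R0 → [0,16,10,-6]
  R2 -= -4·R1 → [0,0,-1,0]
  R3 -= -4·R1 → [0,0,-2,2]
  R3 -= 2·R2 → [0,0,0,2]

L=[[1,0,0,0],[-4,1,0,0],[-2,-4,1,0],[0,-4,2,1]] U=[[4,-1,-4,-1],[0,-4,-3,2],[0,0,-1,0],[0,0,0,2]]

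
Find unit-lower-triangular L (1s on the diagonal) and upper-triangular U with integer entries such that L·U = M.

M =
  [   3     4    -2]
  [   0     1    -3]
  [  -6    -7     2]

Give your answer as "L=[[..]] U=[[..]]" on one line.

  row1 -= 0·row0 → [0,1,-3]
  row2 -= -2·row0 → [0,1,-2]
  row2 -= 1·row1 → [0,0,1]

L=[[1,0,0],[0,1,0],[-2,1,1]] U=[[3,4,-2],[0,1,-3],[0,0,1]]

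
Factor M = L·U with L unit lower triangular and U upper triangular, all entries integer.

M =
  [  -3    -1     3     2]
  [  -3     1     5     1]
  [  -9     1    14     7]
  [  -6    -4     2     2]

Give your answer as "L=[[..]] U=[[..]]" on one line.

L=[[1,0,0,0],[1,1,0,0],[3,2,1,0],[2,-1,-2,1]] U=[[-3,-1,3,2],[0,2,2,-1],[0,0,1,3],[0,0,0,3]]

  R1 -= 1·R0 → [0,2,2,-1]
  R2 -= 3·R0 → [0,4,5,1]
  R3 -= 2·R0 → [0,-2,-4,-2]
  R2 -= 2·R1 → [0,0,1,3]
  R3 -= -1·R1 → [0,0,-2,-3]
  R3 -= -2·R2 → [0,0,0,3]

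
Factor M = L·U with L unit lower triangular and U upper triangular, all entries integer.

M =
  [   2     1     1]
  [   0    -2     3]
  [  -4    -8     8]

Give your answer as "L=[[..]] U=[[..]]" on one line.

  R1 -= 0·R0 → [0,-2,3]
  R2 -= -2·R0 → [0,-6,10]
  R2 -= 3·R1 → [0,0,1]

L=[[1,0,0],[0,1,0],[-2,3,1]] U=[[2,1,1],[0,-2,3],[0,0,1]]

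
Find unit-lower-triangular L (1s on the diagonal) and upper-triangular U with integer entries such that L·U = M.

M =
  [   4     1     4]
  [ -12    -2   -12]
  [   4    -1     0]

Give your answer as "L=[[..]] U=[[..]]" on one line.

  row1 -= -3·row0 → [0,1,0]
  row2 -= 1·row0 → [0,-2,-4]
  row2 -= -2·row1 → [0,0,-4]

L=[[1,0,0],[-3,1,0],[1,-2,1]] U=[[4,1,4],[0,1,0],[0,0,-4]]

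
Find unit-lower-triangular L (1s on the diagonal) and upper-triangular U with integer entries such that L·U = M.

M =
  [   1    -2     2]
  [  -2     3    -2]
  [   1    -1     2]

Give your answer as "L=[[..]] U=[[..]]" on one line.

L=[[1,0,0],[-2,1,0],[1,-1,1]] U=[[1,-2,2],[0,-1,2],[0,0,2]]

  r1 -= -2·r0 → [0,-1,2]
  r2 -= 1·r0 → [0,1,0]
  r2 -= -1·r1 → [0,0,2]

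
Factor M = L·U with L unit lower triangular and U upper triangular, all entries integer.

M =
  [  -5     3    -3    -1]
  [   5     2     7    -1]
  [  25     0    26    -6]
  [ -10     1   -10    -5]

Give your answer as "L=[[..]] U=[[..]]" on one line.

  R1 -= -1·R0 → [0,5,4,-2]
  R2 -= -5·R0 → [0,15,11,-11]
  R3 -= 2·R0 → [0,-5,-4,-3]
  R2 -= 3·R1 → [0,0,-1,-5]
  R3 -= -1·R1 → [0,0,0,-5]
  R3 -= 0·R2 → [0,0,0,-5]

L=[[1,0,0,0],[-1,1,0,0],[-5,3,1,0],[2,-1,0,1]] U=[[-5,3,-3,-1],[0,5,4,-2],[0,0,-1,-5],[0,0,0,-5]]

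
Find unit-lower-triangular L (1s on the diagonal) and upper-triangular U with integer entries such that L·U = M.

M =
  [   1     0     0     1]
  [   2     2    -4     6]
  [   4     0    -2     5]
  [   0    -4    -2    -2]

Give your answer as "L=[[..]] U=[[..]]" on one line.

L=[[1,0,0,0],[2,1,0,0],[4,0,1,0],[0,-2,5,1]] U=[[1,0,0,1],[0,2,-4,4],[0,0,-2,1],[0,0,0,1]]

  R1 -= 2·R0 → [0,2,-4,4]
  R2 -= 4·R0 → [0,0,-2,1]
  R3 -= 0·R0 → [0,-4,-2,-2]
  R2 -= 0·R1 → [0,0,-2,1]
  R3 -= -2·R1 → [0,0,-10,6]
  R3 -= 5·R2 → [0,0,0,1]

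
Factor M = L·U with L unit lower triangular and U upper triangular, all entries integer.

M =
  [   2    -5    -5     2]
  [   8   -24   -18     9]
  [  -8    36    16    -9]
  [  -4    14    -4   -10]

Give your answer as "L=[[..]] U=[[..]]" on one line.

  r1 -= 4·r0 → [0,-4,2,1]
  r2 -= -4·r0 → [0,16,-4,-1]
  r3 -= -2·r0 → [0,4,-14,-6]
  r2 -= -4·r1 → [0,0,4,3]
  r3 -= -1·r1 → [0,0,-12,-5]
  r3 -= -3·r2 → [0,0,0,4]

L=[[1,0,0,0],[4,1,0,0],[-4,-4,1,0],[-2,-1,-3,1]] U=[[2,-5,-5,2],[0,-4,2,1],[0,0,4,3],[0,0,0,4]]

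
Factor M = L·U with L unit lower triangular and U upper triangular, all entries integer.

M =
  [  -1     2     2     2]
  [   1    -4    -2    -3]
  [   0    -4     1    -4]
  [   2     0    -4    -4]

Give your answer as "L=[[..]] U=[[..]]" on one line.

  row1 -= -1·row0 → [0,-2,0,-1]
  row2 -= 0·row0 → [0,-4,1,-4]
  row3 -= -2·row0 → [0,4,0,0]
  row2 -= 2·row1 → [0,0,1,-2]
  row3 -= -2·row1 → [0,0,0,-2]
  row3 -= 0·row2 → [0,0,0,-2]

L=[[1,0,0,0],[-1,1,0,0],[0,2,1,0],[-2,-2,0,1]] U=[[-1,2,2,2],[0,-2,0,-1],[0,0,1,-2],[0,0,0,-2]]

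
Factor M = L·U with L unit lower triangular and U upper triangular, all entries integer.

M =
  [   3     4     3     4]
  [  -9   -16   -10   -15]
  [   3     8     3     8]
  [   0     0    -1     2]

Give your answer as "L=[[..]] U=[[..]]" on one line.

L=[[1,0,0,0],[-3,1,0,0],[1,-1,1,0],[0,0,1,1]] U=[[3,4,3,4],[0,-4,-1,-3],[0,0,-1,1],[0,0,0,1]]

  R1 -= -3·R0 → [0,-4,-1,-3]
  R2 -= 1·R0 → [0,4,0,4]
  R3 -= 0·R0 → [0,0,-1,2]
  R2 -= -1·R1 → [0,0,-1,1]
  R3 -= 0·R1 → [0,0,-1,2]
  R3 -= 1·R2 → [0,0,0,1]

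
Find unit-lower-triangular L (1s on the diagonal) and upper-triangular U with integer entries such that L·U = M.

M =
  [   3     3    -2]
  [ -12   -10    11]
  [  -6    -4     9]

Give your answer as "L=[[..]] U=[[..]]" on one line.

  r1 -= -4·r0 → [0,2,3]
  r2 -= -2·r0 → [0,2,5]
  r2 -= 1·r1 → [0,0,2]

L=[[1,0,0],[-4,1,0],[-2,1,1]] U=[[3,3,-2],[0,2,3],[0,0,2]]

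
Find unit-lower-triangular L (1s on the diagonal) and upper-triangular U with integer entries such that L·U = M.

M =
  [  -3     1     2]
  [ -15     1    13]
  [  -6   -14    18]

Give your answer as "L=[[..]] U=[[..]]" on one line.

  r1 -= 5·r0 → [0,-4,3]
  r2 -= 2·r0 → [0,-16,14]
  r2 -= 4·r1 → [0,0,2]

L=[[1,0,0],[5,1,0],[2,4,1]] U=[[-3,1,2],[0,-4,3],[0,0,2]]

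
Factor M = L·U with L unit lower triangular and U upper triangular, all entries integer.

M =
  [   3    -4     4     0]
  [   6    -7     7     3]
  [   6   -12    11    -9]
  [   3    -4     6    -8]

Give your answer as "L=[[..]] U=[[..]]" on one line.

L=[[1,0,0,0],[2,1,0,0],[2,-4,1,0],[1,0,-2,1]] U=[[3,-4,4,0],[0,1,-1,3],[0,0,-1,3],[0,0,0,-2]]

  row1 -= 2·row0 → [0,1,-1,3]
  row2 -= 2·row0 → [0,-4,3,-9]
  row3 -= 1·row0 → [0,0,2,-8]
  row2 -= -4·row1 → [0,0,-1,3]
  row3 -= 0·row1 → [0,0,2,-8]
  row3 -= -2·row2 → [0,0,0,-2]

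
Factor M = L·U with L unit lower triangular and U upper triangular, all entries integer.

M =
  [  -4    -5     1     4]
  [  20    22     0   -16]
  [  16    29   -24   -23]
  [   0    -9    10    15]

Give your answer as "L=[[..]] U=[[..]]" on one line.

  r1 -= -5·r0 → [0,-3,5,4]
  r2 -= -4·r0 → [0,9,-20,-7]
  r3 -= 0·r0 → [0,-9,10,15]
  r2 -= -3·r1 → [0,0,-5,5]
  r3 -= 3·r1 → [0,0,-5,3]
  r3 -= 1·r2 → [0,0,0,-2]

L=[[1,0,0,0],[-5,1,0,0],[-4,-3,1,0],[0,3,1,1]] U=[[-4,-5,1,4],[0,-3,5,4],[0,0,-5,5],[0,0,0,-2]]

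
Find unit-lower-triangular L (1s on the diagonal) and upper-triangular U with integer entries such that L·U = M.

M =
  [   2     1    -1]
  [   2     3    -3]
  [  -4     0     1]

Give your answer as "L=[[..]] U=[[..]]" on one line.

L=[[1,0,0],[1,1,0],[-2,1,1]] U=[[2,1,-1],[0,2,-2],[0,0,1]]

  row1 -= 1·row0 → [0,2,-2]
  row2 -= -2·row0 → [0,2,-1]
  row2 -= 1·row1 → [0,0,1]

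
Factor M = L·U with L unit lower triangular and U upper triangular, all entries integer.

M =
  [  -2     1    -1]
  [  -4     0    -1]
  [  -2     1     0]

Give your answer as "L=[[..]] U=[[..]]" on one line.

  r1 -= 2·r0 → [0,-2,1]
  r2 -= 1·r0 → [0,0,1]
  r2 -= 0·r1 → [0,0,1]

L=[[1,0,0],[2,1,0],[1,0,1]] U=[[-2,1,-1],[0,-2,1],[0,0,1]]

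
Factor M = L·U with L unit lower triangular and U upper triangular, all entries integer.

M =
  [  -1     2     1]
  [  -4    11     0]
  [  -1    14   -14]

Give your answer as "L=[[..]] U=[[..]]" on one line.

  R1 -= 4·R0 → [0,3,-4]
  R2 -= 1·R0 → [0,12,-15]
  R2 -= 4·R1 → [0,0,1]

L=[[1,0,0],[4,1,0],[1,4,1]] U=[[-1,2,1],[0,3,-4],[0,0,1]]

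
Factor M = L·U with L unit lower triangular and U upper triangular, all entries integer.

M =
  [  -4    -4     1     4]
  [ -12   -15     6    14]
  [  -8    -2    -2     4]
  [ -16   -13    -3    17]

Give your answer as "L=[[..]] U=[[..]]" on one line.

L=[[1,0,0,0],[3,1,0,0],[2,-2,1,0],[4,-1,-2,1]] U=[[-4,-4,1,4],[0,-3,3,2],[0,0,2,0],[0,0,0,3]]

  R1 -= 3·R0 → [0,-3,3,2]
  R2 -= 2·R0 → [0,6,-4,-4]
  R3 -= 4·R0 → [0,3,-7,1]
  R2 -= -2·R1 → [0,0,2,0]
  R3 -= -1·R1 → [0,0,-4,3]
  R3 -= -2·R2 → [0,0,0,3]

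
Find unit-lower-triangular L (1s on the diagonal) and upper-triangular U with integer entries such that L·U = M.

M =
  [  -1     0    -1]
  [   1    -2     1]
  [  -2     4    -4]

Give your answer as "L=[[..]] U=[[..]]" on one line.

L=[[1,0,0],[-1,1,0],[2,-2,1]] U=[[-1,0,-1],[0,-2,0],[0,0,-2]]

  R1 -= -1·R0 → [0,-2,0]
  R2 -= 2·R0 → [0,4,-2]
  R2 -= -2·R1 → [0,0,-2]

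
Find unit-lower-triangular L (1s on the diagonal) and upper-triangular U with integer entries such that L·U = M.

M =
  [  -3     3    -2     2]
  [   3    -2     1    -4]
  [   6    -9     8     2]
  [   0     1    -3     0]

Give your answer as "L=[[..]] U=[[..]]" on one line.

  r1 -= -1·r0 → [0,1,-1,-2]
  r2 -= -2·r0 → [0,-3,4,6]
  r3 -= 0·r0 → [0,1,-3,0]
  r2 -= -3·r1 → [0,0,1,0]
  r3 -= 1·r1 → [0,0,-2,2]
  r3 -= -2·r2 → [0,0,0,2]

L=[[1,0,0,0],[-1,1,0,0],[-2,-3,1,0],[0,1,-2,1]] U=[[-3,3,-2,2],[0,1,-1,-2],[0,0,1,0],[0,0,0,2]]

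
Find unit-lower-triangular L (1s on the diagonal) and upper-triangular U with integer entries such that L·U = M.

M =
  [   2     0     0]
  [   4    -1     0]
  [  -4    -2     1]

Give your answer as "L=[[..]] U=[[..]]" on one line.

L=[[1,0,0],[2,1,0],[-2,2,1]] U=[[2,0,0],[0,-1,0],[0,0,1]]

  row1 -= 2·row0 → [0,-1,0]
  row2 -= -2·row0 → [0,-2,1]
  row2 -= 2·row1 → [0,0,1]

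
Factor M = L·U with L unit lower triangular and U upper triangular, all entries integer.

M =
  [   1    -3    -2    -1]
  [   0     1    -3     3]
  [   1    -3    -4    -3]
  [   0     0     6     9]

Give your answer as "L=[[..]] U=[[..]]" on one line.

L=[[1,0,0,0],[0,1,0,0],[1,0,1,0],[0,0,-3,1]] U=[[1,-3,-2,-1],[0,1,-3,3],[0,0,-2,-2],[0,0,0,3]]

  R1 -= 0·R0 → [0,1,-3,3]
  R2 -= 1·R0 → [0,0,-2,-2]
  R3 -= 0·R0 → [0,0,6,9]
  R2 -= 0·R1 → [0,0,-2,-2]
  R3 -= 0·R1 → [0,0,6,9]
  R3 -= -3·R2 → [0,0,0,3]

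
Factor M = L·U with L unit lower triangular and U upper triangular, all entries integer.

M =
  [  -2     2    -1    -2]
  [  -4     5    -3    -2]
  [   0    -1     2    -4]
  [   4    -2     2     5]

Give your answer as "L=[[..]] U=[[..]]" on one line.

L=[[1,0,0,0],[2,1,0,0],[0,-1,1,0],[-2,2,2,1]] U=[[-2,2,-1,-2],[0,1,-1,2],[0,0,1,-2],[0,0,0,1]]

  R1 -= 2·R0 → [0,1,-1,2]
  R2 -= 0·R0 → [0,-1,2,-4]
  R3 -= -2·R0 → [0,2,0,1]
  R2 -= -1·R1 → [0,0,1,-2]
  R3 -= 2·R1 → [0,0,2,-3]
  R3 -= 2·R2 → [0,0,0,1]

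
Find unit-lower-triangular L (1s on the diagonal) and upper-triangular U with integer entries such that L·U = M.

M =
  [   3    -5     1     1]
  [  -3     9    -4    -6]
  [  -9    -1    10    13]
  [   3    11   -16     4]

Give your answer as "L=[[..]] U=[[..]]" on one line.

L=[[1,0,0,0],[-1,1,0,0],[-3,-4,1,0],[1,4,-5,1]] U=[[3,-5,1,1],[0,4,-3,-5],[0,0,1,-4],[0,0,0,3]]

  r1 -= -1·r0 → [0,4,-3,-5]
  r2 -= -3·r0 → [0,-16,13,16]
  r3 -= 1·r0 → [0,16,-17,3]
  r2 -= -4·r1 → [0,0,1,-4]
  r3 -= 4·r1 → [0,0,-5,23]
  r3 -= -5·r2 → [0,0,0,3]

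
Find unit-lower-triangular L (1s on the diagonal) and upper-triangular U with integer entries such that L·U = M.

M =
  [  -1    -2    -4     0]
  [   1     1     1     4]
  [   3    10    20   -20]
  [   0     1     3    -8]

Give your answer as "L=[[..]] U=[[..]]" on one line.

L=[[1,0,0,0],[-1,1,0,0],[-3,-4,1,0],[0,-1,0,1]] U=[[-1,-2,-4,0],[0,-1,-3,4],[0,0,-4,-4],[0,0,0,-4]]

  r1 -= -1·r0 → [0,-1,-3,4]
  r2 -= -3·r0 → [0,4,8,-20]
  r3 -= 0·r0 → [0,1,3,-8]
  r2 -= -4·r1 → [0,0,-4,-4]
  r3 -= -1·r1 → [0,0,0,-4]
  r3 -= 0·r2 → [0,0,0,-4]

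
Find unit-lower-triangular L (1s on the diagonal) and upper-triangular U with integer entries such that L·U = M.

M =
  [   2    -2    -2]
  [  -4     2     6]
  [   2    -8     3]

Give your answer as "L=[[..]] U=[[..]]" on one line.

L=[[1,0,0],[-2,1,0],[1,3,1]] U=[[2,-2,-2],[0,-2,2],[0,0,-1]]

  row1 -= -2·row0 → [0,-2,2]
  row2 -= 1·row0 → [0,-6,5]
  row2 -= 3·row1 → [0,0,-1]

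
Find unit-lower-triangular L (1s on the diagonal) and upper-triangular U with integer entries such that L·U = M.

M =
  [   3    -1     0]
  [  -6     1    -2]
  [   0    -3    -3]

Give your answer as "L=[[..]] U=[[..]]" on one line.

L=[[1,0,0],[-2,1,0],[0,3,1]] U=[[3,-1,0],[0,-1,-2],[0,0,3]]

  R1 -= -2·R0 → [0,-1,-2]
  R2 -= 0·R0 → [0,-3,-3]
  R2 -= 3·R1 → [0,0,3]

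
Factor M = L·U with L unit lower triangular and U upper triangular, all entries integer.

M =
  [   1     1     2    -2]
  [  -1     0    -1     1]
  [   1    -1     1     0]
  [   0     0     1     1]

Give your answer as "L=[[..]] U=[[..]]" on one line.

  row1 -= -1·row0 → [0,1,1,-1]
  row2 -= 1·row0 → [0,-2,-1,2]
  row3 -= 0·row0 → [0,0,1,1]
  row2 -= -2·row1 → [0,0,1,0]
  row3 -= 0·row1 → [0,0,1,1]
  row3 -= 1·row2 → [0,0,0,1]

L=[[1,0,0,0],[-1,1,0,0],[1,-2,1,0],[0,0,1,1]] U=[[1,1,2,-2],[0,1,1,-1],[0,0,1,0],[0,0,0,1]]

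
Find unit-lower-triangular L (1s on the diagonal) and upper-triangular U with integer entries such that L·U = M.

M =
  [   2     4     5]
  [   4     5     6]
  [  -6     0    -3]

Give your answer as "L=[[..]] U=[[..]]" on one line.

  r1 -= 2·r0 → [0,-3,-4]
  r2 -= -3·r0 → [0,12,12]
  r2 -= -4·r1 → [0,0,-4]

L=[[1,0,0],[2,1,0],[-3,-4,1]] U=[[2,4,5],[0,-3,-4],[0,0,-4]]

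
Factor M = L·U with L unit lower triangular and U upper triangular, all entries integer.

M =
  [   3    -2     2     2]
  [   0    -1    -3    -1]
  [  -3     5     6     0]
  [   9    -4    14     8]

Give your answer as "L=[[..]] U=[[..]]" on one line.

L=[[1,0,0,0],[0,1,0,0],[-1,-3,1,0],[3,-2,-2,1]] U=[[3,-2,2,2],[0,-1,-3,-1],[0,0,-1,-1],[0,0,0,-2]]

  row1 -= 0·row0 → [0,-1,-3,-1]
  row2 -= -1·row0 → [0,3,8,2]
  row3 -= 3·row0 → [0,2,8,2]
  row2 -= -3·row1 → [0,0,-1,-1]
  row3 -= -2·row1 → [0,0,2,0]
  row3 -= -2·row2 → [0,0,0,-2]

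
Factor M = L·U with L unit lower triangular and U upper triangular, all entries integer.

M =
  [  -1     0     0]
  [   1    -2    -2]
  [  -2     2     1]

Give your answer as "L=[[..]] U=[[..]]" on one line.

  R1 -= -1·R0 → [0,-2,-2]
  R2 -= 2·R0 → [0,2,1]
  R2 -= -1·R1 → [0,0,-1]

L=[[1,0,0],[-1,1,0],[2,-1,1]] U=[[-1,0,0],[0,-2,-2],[0,0,-1]]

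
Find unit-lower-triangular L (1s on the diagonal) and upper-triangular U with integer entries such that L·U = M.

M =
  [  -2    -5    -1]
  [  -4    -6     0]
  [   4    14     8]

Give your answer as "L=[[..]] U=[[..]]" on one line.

L=[[1,0,0],[2,1,0],[-2,1,1]] U=[[-2,-5,-1],[0,4,2],[0,0,4]]

  row1 -= 2·row0 → [0,4,2]
  row2 -= -2·row0 → [0,4,6]
  row2 -= 1·row1 → [0,0,4]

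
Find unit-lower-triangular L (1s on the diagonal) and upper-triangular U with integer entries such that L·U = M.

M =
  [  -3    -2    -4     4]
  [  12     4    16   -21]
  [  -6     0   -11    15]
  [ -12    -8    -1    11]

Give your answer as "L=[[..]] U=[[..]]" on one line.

  r1 -= -4·r0 → [0,-4,0,-5]
  r2 -= 2·r0 → [0,4,-3,7]
  r3 -= 4·r0 → [0,0,15,-5]
  r2 -= -1·r1 → [0,0,-3,2]
  r3 -= 0·r1 → [0,0,15,-5]
  r3 -= -5·r2 → [0,0,0,5]

L=[[1,0,0,0],[-4,1,0,0],[2,-1,1,0],[4,0,-5,1]] U=[[-3,-2,-4,4],[0,-4,0,-5],[0,0,-3,2],[0,0,0,5]]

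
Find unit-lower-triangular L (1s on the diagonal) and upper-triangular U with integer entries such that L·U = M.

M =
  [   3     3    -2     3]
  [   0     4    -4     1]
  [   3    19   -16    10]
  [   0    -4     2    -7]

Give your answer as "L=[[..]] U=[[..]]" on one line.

  row1 -= 0·row0 → [0,4,-4,1]
  row2 -= 1·row0 → [0,16,-14,7]
  row3 -= 0·row0 → [0,-4,2,-7]
  row2 -= 4·row1 → [0,0,2,3]
  row3 -= -1·row1 → [0,0,-2,-6]
  row3 -= -1·row2 → [0,0,0,-3]

L=[[1,0,0,0],[0,1,0,0],[1,4,1,0],[0,-1,-1,1]] U=[[3,3,-2,3],[0,4,-4,1],[0,0,2,3],[0,0,0,-3]]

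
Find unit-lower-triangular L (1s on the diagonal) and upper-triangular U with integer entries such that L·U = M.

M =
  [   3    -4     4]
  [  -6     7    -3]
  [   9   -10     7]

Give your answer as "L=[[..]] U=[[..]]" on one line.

  row1 -= -2·row0 → [0,-1,5]
  row2 -= 3·row0 → [0,2,-5]
  row2 -= -2·row1 → [0,0,5]

L=[[1,0,0],[-2,1,0],[3,-2,1]] U=[[3,-4,4],[0,-1,5],[0,0,5]]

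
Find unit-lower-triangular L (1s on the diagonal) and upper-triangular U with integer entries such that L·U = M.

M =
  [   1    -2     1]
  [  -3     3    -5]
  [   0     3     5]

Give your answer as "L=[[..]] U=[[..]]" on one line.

  r1 -= -3·r0 → [0,-3,-2]
  r2 -= 0·r0 → [0,3,5]
  r2 -= -1·r1 → [0,0,3]

L=[[1,0,0],[-3,1,0],[0,-1,1]] U=[[1,-2,1],[0,-3,-2],[0,0,3]]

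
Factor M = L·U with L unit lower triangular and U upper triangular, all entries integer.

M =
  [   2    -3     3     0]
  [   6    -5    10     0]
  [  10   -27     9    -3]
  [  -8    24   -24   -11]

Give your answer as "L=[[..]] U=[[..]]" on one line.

  r1 -= 3·r0 → [0,4,1,0]
  r2 -= 5·r0 → [0,-12,-6,-3]
  r3 -= -4·r0 → [0,12,-12,-11]
  r2 -= -3·r1 → [0,0,-3,-3]
  r3 -= 3·r1 → [0,0,-15,-11]
  r3 -= 5·r2 → [0,0,0,4]

L=[[1,0,0,0],[3,1,0,0],[5,-3,1,0],[-4,3,5,1]] U=[[2,-3,3,0],[0,4,1,0],[0,0,-3,-3],[0,0,0,4]]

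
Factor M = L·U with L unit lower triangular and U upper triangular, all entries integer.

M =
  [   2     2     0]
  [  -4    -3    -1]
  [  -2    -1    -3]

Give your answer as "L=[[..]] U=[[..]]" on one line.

L=[[1,0,0],[-2,1,0],[-1,1,1]] U=[[2,2,0],[0,1,-1],[0,0,-2]]

  R1 -= -2·R0 → [0,1,-1]
  R2 -= -1·R0 → [0,1,-3]
  R2 -= 1·R1 → [0,0,-2]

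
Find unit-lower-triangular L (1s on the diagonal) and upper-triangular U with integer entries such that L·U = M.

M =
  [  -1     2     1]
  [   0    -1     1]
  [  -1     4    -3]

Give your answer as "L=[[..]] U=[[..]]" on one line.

  R1 -= 0·R0 → [0,-1,1]
  R2 -= 1·R0 → [0,2,-4]
  R2 -= -2·R1 → [0,0,-2]

L=[[1,0,0],[0,1,0],[1,-2,1]] U=[[-1,2,1],[0,-1,1],[0,0,-2]]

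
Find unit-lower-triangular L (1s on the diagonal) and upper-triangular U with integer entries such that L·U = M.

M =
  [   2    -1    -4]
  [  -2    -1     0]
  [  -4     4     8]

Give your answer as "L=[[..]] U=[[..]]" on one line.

L=[[1,0,0],[-1,1,0],[-2,-1,1]] U=[[2,-1,-4],[0,-2,-4],[0,0,-4]]

  R1 -= -1·R0 → [0,-2,-4]
  R2 -= -2·R0 → [0,2,0]
  R2 -= -1·R1 → [0,0,-4]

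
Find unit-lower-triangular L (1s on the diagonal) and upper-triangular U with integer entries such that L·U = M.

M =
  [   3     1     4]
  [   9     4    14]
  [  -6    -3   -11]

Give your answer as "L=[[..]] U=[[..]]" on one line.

  row1 -= 3·row0 → [0,1,2]
  row2 -= -2·row0 → [0,-1,-3]
  row2 -= -1·row1 → [0,0,-1]

L=[[1,0,0],[3,1,0],[-2,-1,1]] U=[[3,1,4],[0,1,2],[0,0,-1]]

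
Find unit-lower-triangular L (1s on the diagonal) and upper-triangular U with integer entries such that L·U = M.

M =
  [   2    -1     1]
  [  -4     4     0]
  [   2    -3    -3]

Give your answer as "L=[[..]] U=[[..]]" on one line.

  r1 -= -2·r0 → [0,2,2]
  r2 -= 1·r0 → [0,-2,-4]
  r2 -= -1·r1 → [0,0,-2]

L=[[1,0,0],[-2,1,0],[1,-1,1]] U=[[2,-1,1],[0,2,2],[0,0,-2]]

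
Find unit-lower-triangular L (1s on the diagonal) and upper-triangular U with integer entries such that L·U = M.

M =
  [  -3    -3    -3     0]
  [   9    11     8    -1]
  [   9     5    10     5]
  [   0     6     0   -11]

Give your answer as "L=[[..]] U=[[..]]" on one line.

L=[[1,0,0,0],[-3,1,0,0],[-3,-2,1,0],[0,3,-3,1]] U=[[-3,-3,-3,0],[0,2,-1,-1],[0,0,-1,3],[0,0,0,1]]

  R1 -= -3·R0 → [0,2,-1,-1]
  R2 -= -3·R0 → [0,-4,1,5]
  R3 -= 0·R0 → [0,6,0,-11]
  R2 -= -2·R1 → [0,0,-1,3]
  R3 -= 3·R1 → [0,0,3,-8]
  R3 -= -3·R2 → [0,0,0,1]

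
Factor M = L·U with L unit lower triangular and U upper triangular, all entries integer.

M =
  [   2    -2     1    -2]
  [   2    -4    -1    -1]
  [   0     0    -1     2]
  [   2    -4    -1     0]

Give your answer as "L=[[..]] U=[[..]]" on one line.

  r1 -= 1·r0 → [0,-2,-2,1]
  r2 -= 0·r0 → [0,0,-1,2]
  r3 -= 1·r0 → [0,-2,-2,2]
  r2 -= 0·r1 → [0,0,-1,2]
  r3 -= 1·r1 → [0,0,0,1]
  r3 -= 0·r2 → [0,0,0,1]

L=[[1,0,0,0],[1,1,0,0],[0,0,1,0],[1,1,0,1]] U=[[2,-2,1,-2],[0,-2,-2,1],[0,0,-1,2],[0,0,0,1]]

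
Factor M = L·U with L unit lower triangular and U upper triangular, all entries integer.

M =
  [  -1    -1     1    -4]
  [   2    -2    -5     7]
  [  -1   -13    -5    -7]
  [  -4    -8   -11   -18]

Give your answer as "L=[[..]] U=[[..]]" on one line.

  r1 -= -2·r0 → [0,-4,-3,-1]
  r2 -= 1·r0 → [0,-12,-6,-3]
  r3 -= 4·r0 → [0,-4,-15,-2]
  r2 -= 3·r1 → [0,0,3,0]
  r3 -= 1·r1 → [0,0,-12,-1]
  r3 -= -4·r2 → [0,0,0,-1]

L=[[1,0,0,0],[-2,1,0,0],[1,3,1,0],[4,1,-4,1]] U=[[-1,-1,1,-4],[0,-4,-3,-1],[0,0,3,0],[0,0,0,-1]]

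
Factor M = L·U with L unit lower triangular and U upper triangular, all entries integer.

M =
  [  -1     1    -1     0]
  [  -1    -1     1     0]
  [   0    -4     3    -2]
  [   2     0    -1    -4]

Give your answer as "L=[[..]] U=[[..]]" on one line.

L=[[1,0,0,0],[1,1,0,0],[0,2,1,0],[-2,-1,1,1]] U=[[-1,1,-1,0],[0,-2,2,0],[0,0,-1,-2],[0,0,0,-2]]

  r1 -= 1·r0 → [0,-2,2,0]
  r2 -= 0·r0 → [0,-4,3,-2]
  r3 -= -2·r0 → [0,2,-3,-4]
  r2 -= 2·r1 → [0,0,-1,-2]
  r3 -= -1·r1 → [0,0,-1,-4]
  r3 -= 1·r2 → [0,0,0,-2]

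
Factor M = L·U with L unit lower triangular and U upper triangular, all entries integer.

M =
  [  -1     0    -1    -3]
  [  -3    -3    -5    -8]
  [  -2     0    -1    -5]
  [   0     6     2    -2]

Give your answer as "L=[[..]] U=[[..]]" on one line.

  r1 -= 3·r0 → [0,-3,-2,1]
  r2 -= 2·r0 → [0,0,1,1]
  r3 -= 0·r0 → [0,6,2,-2]
  r2 -= 0·r1 → [0,0,1,1]
  r3 -= -2·r1 → [0,0,-2,0]
  r3 -= -2·r2 → [0,0,0,2]

L=[[1,0,0,0],[3,1,0,0],[2,0,1,0],[0,-2,-2,1]] U=[[-1,0,-1,-3],[0,-3,-2,1],[0,0,1,1],[0,0,0,2]]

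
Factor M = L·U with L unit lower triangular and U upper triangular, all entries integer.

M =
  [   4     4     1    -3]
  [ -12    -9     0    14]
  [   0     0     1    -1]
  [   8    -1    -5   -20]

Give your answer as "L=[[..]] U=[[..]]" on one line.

L=[[1,0,0,0],[-3,1,0,0],[0,0,1,0],[2,-3,2,1]] U=[[4,4,1,-3],[0,3,3,5],[0,0,1,-1],[0,0,0,3]]

  row1 -= -3·row0 → [0,3,3,5]
  row2 -= 0·row0 → [0,0,1,-1]
  row3 -= 2·row0 → [0,-9,-7,-14]
  row2 -= 0·row1 → [0,0,1,-1]
  row3 -= -3·row1 → [0,0,2,1]
  row3 -= 2·row2 → [0,0,0,3]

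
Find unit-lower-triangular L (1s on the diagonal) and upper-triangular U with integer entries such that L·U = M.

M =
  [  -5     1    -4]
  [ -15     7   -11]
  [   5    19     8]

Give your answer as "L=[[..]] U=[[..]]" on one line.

L=[[1,0,0],[3,1,0],[-1,5,1]] U=[[-5,1,-4],[0,4,1],[0,0,-1]]

  row1 -= 3·row0 → [0,4,1]
  row2 -= -1·row0 → [0,20,4]
  row2 -= 5·row1 → [0,0,-1]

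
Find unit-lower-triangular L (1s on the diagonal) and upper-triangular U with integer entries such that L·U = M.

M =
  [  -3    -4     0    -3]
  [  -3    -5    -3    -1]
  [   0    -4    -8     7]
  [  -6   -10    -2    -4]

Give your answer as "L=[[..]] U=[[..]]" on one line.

L=[[1,0,0,0],[1,1,0,0],[0,4,1,0],[2,2,1,1]] U=[[-3,-4,0,-3],[0,-1,-3,2],[0,0,4,-1],[0,0,0,-1]]

  r1 -= 1·r0 → [0,-1,-3,2]
  r2 -= 0·r0 → [0,-4,-8,7]
  r3 -= 2·r0 → [0,-2,-2,2]
  r2 -= 4·r1 → [0,0,4,-1]
  r3 -= 2·r1 → [0,0,4,-2]
  r3 -= 1·r2 → [0,0,0,-1]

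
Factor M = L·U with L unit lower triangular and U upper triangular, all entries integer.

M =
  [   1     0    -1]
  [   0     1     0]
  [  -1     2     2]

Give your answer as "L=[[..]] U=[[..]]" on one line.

  R1 -= 0·R0 → [0,1,0]
  R2 -= -1·R0 → [0,2,1]
  R2 -= 2·R1 → [0,0,1]

L=[[1,0,0],[0,1,0],[-1,2,1]] U=[[1,0,-1],[0,1,0],[0,0,1]]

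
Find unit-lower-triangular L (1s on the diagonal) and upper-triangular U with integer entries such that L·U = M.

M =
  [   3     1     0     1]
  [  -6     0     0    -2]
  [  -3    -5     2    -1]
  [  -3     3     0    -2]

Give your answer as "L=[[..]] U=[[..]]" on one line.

L=[[1,0,0,0],[-2,1,0,0],[-1,-2,1,0],[-1,2,0,1]] U=[[3,1,0,1],[0,2,0,0],[0,0,2,0],[0,0,0,-1]]

  row1 -= -2·row0 → [0,2,0,0]
  row2 -= -1·row0 → [0,-4,2,0]
  row3 -= -1·row0 → [0,4,0,-1]
  row2 -= -2·row1 → [0,0,2,0]
  row3 -= 2·row1 → [0,0,0,-1]
  row3 -= 0·row2 → [0,0,0,-1]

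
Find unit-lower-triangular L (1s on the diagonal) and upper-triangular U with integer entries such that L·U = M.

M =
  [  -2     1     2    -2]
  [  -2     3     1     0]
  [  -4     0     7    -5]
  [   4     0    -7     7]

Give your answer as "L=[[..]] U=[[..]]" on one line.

L=[[1,0,0,0],[1,1,0,0],[2,-1,1,0],[-2,1,-1,1]] U=[[-2,1,2,-2],[0,2,-1,2],[0,0,2,1],[0,0,0,2]]

  R1 -= 1·R0 → [0,2,-1,2]
  R2 -= 2·R0 → [0,-2,3,-1]
  R3 -= -2·R0 → [0,2,-3,3]
  R2 -= -1·R1 → [0,0,2,1]
  R3 -= 1·R1 → [0,0,-2,1]
  R3 -= -1·R2 → [0,0,0,2]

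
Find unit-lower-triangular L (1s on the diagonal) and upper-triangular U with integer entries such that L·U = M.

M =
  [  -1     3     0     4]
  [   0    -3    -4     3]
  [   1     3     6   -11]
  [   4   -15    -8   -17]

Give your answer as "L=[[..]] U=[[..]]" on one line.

L=[[1,0,0,0],[0,1,0,0],[-1,-2,1,0],[-4,1,2,1]] U=[[-1,3,0,4],[0,-3,-4,3],[0,0,-2,-1],[0,0,0,-2]]

  r1 -= 0·r0 → [0,-3,-4,3]
  r2 -= -1·r0 → [0,6,6,-7]
  r3 -= -4·r0 → [0,-3,-8,-1]
  r2 -= -2·r1 → [0,0,-2,-1]
  r3 -= 1·r1 → [0,0,-4,-4]
  r3 -= 2·r2 → [0,0,0,-2]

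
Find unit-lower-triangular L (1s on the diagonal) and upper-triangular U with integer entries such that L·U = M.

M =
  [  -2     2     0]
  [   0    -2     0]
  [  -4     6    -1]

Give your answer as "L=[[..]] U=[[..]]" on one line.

  row1 -= 0·row0 → [0,-2,0]
  row2 -= 2·row0 → [0,2,-1]
  row2 -= -1·row1 → [0,0,-1]

L=[[1,0,0],[0,1,0],[2,-1,1]] U=[[-2,2,0],[0,-2,0],[0,0,-1]]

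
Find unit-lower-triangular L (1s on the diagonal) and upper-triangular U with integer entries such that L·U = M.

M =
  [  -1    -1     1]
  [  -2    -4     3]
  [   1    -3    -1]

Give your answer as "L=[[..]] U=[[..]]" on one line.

L=[[1,0,0],[2,1,0],[-1,2,1]] U=[[-1,-1,1],[0,-2,1],[0,0,-2]]

  row1 -= 2·row0 → [0,-2,1]
  row2 -= -1·row0 → [0,-4,0]
  row2 -= 2·row1 → [0,0,-2]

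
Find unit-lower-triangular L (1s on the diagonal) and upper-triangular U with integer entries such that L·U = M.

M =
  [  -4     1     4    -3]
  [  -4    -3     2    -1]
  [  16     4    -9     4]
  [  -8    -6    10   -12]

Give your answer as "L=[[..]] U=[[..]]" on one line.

  row1 -= 1·row0 → [0,-4,-2,2]
  row2 -= -4·row0 → [0,8,7,-8]
  row3 -= 2·row0 → [0,-8,2,-6]
  row2 -= -2·row1 → [0,0,3,-4]
  row3 -= 2·row1 → [0,0,6,-10]
  row3 -= 2·row2 → [0,0,0,-2]

L=[[1,0,0,0],[1,1,0,0],[-4,-2,1,0],[2,2,2,1]] U=[[-4,1,4,-3],[0,-4,-2,2],[0,0,3,-4],[0,0,0,-2]]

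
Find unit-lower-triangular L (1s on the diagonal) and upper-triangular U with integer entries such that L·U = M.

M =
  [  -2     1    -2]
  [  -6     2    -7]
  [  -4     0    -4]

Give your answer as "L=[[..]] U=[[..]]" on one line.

  r1 -= 3·r0 → [0,-1,-1]
  r2 -= 2·r0 → [0,-2,0]
  r2 -= 2·r1 → [0,0,2]

L=[[1,0,0],[3,1,0],[2,2,1]] U=[[-2,1,-2],[0,-1,-1],[0,0,2]]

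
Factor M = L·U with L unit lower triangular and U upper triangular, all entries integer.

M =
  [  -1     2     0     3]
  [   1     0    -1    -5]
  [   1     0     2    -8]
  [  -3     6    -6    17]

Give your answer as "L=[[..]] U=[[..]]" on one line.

  row1 -= -1·row0 → [0,2,-1,-2]
  row2 -= -1·row0 → [0,2,2,-5]
  row3 -= 3·row0 → [0,0,-6,8]
  row2 -= 1·row1 → [0,0,3,-3]
  row3 -= 0·row1 → [0,0,-6,8]
  row3 -= -2·row2 → [0,0,0,2]

L=[[1,0,0,0],[-1,1,0,0],[-1,1,1,0],[3,0,-2,1]] U=[[-1,2,0,3],[0,2,-1,-2],[0,0,3,-3],[0,0,0,2]]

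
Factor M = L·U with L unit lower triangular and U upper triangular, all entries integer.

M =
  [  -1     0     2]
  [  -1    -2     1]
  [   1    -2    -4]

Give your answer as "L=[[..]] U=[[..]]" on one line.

  R1 -= 1·R0 → [0,-2,-1]
  R2 -= -1·R0 → [0,-2,-2]
  R2 -= 1·R1 → [0,0,-1]

L=[[1,0,0],[1,1,0],[-1,1,1]] U=[[-1,0,2],[0,-2,-1],[0,0,-1]]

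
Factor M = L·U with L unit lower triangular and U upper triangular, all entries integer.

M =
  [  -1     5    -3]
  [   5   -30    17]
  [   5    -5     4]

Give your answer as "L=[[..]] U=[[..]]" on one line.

  R1 -= -5·R0 → [0,-5,2]
  R2 -= -5·R0 → [0,20,-11]
  R2 -= -4·R1 → [0,0,-3]

L=[[1,0,0],[-5,1,0],[-5,-4,1]] U=[[-1,5,-3],[0,-5,2],[0,0,-3]]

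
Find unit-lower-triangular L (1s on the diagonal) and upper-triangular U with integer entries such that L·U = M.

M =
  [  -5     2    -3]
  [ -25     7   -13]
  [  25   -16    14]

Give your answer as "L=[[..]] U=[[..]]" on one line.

  row1 -= 5·row0 → [0,-3,2]
  row2 -= -5·row0 → [0,-6,-1]
  row2 -= 2·row1 → [0,0,-5]

L=[[1,0,0],[5,1,0],[-5,2,1]] U=[[-5,2,-3],[0,-3,2],[0,0,-5]]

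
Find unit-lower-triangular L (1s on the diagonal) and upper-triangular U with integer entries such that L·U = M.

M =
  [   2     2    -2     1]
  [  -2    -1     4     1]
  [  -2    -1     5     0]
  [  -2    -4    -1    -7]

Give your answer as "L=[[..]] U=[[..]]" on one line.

L=[[1,0,0,0],[-1,1,0,0],[-1,1,1,0],[-1,-2,1,1]] U=[[2,2,-2,1],[0,1,2,2],[0,0,1,-1],[0,0,0,-1]]

  row1 -= -1·row0 → [0,1,2,2]
  row2 -= -1·row0 → [0,1,3,1]
  row3 -= -1·row0 → [0,-2,-3,-6]
  row2 -= 1·row1 → [0,0,1,-1]
  row3 -= -2·row1 → [0,0,1,-2]
  row3 -= 1·row2 → [0,0,0,-1]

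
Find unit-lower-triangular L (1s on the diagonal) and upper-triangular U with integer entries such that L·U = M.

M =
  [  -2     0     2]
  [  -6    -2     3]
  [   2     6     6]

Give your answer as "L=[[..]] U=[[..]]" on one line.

  row1 -= 3·row0 → [0,-2,-3]
  row2 -= -1·row0 → [0,6,8]
  row2 -= -3·row1 → [0,0,-1]

L=[[1,0,0],[3,1,0],[-1,-3,1]] U=[[-2,0,2],[0,-2,-3],[0,0,-1]]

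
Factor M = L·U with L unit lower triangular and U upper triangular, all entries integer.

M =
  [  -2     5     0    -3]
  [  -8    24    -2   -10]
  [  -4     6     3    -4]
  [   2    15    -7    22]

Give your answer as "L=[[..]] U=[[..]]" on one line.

L=[[1,0,0,0],[4,1,0,0],[2,-1,1,0],[-1,5,3,1]] U=[[-2,5,0,-3],[0,4,-2,2],[0,0,1,4],[0,0,0,-3]]

  row1 -= 4·row0 → [0,4,-2,2]
  row2 -= 2·row0 → [0,-4,3,2]
  row3 -= -1·row0 → [0,20,-7,19]
  row2 -= -1·row1 → [0,0,1,4]
  row3 -= 5·row1 → [0,0,3,9]
  row3 -= 3·row2 → [0,0,0,-3]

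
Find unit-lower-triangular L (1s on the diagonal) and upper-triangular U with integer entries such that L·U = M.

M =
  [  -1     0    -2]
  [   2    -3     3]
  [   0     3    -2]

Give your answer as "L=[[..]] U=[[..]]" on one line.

L=[[1,0,0],[-2,1,0],[0,-1,1]] U=[[-1,0,-2],[0,-3,-1],[0,0,-3]]

  row1 -= -2·row0 → [0,-3,-1]
  row2 -= 0·row0 → [0,3,-2]
  row2 -= -1·row1 → [0,0,-3]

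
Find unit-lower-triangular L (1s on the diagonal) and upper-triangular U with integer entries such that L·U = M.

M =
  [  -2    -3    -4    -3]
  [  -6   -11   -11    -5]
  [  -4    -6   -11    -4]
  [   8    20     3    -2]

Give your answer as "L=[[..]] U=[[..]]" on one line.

L=[[1,0,0,0],[3,1,0,0],[2,0,1,0],[-4,-4,3,1]] U=[[-2,-3,-4,-3],[0,-2,1,4],[0,0,-3,2],[0,0,0,-4]]

  r1 -= 3·r0 → [0,-2,1,4]
  r2 -= 2·r0 → [0,0,-3,2]
  r3 -= -4·r0 → [0,8,-13,-14]
  r2 -= 0·r1 → [0,0,-3,2]
  r3 -= -4·r1 → [0,0,-9,2]
  r3 -= 3·r2 → [0,0,0,-4]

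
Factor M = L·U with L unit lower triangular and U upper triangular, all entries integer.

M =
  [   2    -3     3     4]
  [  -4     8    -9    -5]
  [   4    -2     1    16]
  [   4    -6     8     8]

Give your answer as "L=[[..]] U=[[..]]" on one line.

  R1 -= -2·R0 → [0,2,-3,3]
  R2 -= 2·R0 → [0,4,-5,8]
  R3 -= 2·R0 → [0,0,2,0]
  R2 -= 2·R1 → [0,0,1,2]
  R3 -= 0·R1 → [0,0,2,0]
  R3 -= 2·R2 → [0,0,0,-4]

L=[[1,0,0,0],[-2,1,0,0],[2,2,1,0],[2,0,2,1]] U=[[2,-3,3,4],[0,2,-3,3],[0,0,1,2],[0,0,0,-4]]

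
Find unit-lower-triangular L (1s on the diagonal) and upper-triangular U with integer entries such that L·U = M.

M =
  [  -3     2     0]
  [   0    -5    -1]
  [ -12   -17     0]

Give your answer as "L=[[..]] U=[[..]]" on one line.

L=[[1,0,0],[0,1,0],[4,5,1]] U=[[-3,2,0],[0,-5,-1],[0,0,5]]

  r1 -= 0·r0 → [0,-5,-1]
  r2 -= 4·r0 → [0,-25,0]
  r2 -= 5·r1 → [0,0,5]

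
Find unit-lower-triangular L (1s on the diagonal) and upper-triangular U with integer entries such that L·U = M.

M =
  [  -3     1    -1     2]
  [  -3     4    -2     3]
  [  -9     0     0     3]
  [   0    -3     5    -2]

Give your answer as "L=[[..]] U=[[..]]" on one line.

L=[[1,0,0,0],[1,1,0,0],[3,-1,1,0],[0,-1,2,1]] U=[[-3,1,-1,2],[0,3,-1,1],[0,0,2,-2],[0,0,0,3]]

  row1 -= 1·row0 → [0,3,-1,1]
  row2 -= 3·row0 → [0,-3,3,-3]
  row3 -= 0·row0 → [0,-3,5,-2]
  row2 -= -1·row1 → [0,0,2,-2]
  row3 -= -1·row1 → [0,0,4,-1]
  row3 -= 2·row2 → [0,0,0,3]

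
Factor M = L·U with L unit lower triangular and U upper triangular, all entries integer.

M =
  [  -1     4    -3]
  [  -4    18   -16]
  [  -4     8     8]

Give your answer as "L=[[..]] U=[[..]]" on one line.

L=[[1,0,0],[4,1,0],[4,-4,1]] U=[[-1,4,-3],[0,2,-4],[0,0,4]]

  r1 -= 4·r0 → [0,2,-4]
  r2 -= 4·r0 → [0,-8,20]
  r2 -= -4·r1 → [0,0,4]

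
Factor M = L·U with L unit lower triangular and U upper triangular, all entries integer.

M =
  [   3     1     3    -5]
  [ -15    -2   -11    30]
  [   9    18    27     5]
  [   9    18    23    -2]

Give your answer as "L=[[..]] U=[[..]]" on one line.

L=[[1,0,0,0],[-5,1,0,0],[3,5,1,0],[3,5,3,1]] U=[[3,1,3,-5],[0,3,4,5],[0,0,-2,-5],[0,0,0,3]]

  row1 -= -5·row0 → [0,3,4,5]
  row2 -= 3·row0 → [0,15,18,20]
  row3 -= 3·row0 → [0,15,14,13]
  row2 -= 5·row1 → [0,0,-2,-5]
  row3 -= 5·row1 → [0,0,-6,-12]
  row3 -= 3·row2 → [0,0,0,3]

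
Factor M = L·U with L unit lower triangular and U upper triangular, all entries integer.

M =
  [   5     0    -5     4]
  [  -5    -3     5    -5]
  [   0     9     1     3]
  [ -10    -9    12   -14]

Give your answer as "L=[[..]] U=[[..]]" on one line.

L=[[1,0,0,0],[-1,1,0,0],[0,-3,1,0],[-2,3,2,1]] U=[[5,0,-5,4],[0,-3,0,-1],[0,0,1,0],[0,0,0,-3]]

  R1 -= -1·R0 → [0,-3,0,-1]
  R2 -= 0·R0 → [0,9,1,3]
  R3 -= -2·R0 → [0,-9,2,-6]
  R2 -= -3·R1 → [0,0,1,0]
  R3 -= 3·R1 → [0,0,2,-3]
  R3 -= 2·R2 → [0,0,0,-3]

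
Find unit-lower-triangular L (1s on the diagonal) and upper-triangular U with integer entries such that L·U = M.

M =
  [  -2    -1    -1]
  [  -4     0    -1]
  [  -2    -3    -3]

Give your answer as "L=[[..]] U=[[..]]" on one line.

L=[[1,0,0],[2,1,0],[1,-1,1]] U=[[-2,-1,-1],[0,2,1],[0,0,-1]]

  R1 -= 2·R0 → [0,2,1]
  R2 -= 1·R0 → [0,-2,-2]
  R2 -= -1·R1 → [0,0,-1]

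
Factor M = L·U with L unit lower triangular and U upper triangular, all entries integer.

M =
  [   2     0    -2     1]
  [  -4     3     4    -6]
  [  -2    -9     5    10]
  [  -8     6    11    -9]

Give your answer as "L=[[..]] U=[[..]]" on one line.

  r1 -= -2·r0 → [0,3,0,-4]
  r2 -= -1·r0 → [0,-9,3,11]
  r3 -= -4·r0 → [0,6,3,-5]
  r2 -= -3·r1 → [0,0,3,-1]
  r3 -= 2·r1 → [0,0,3,3]
  r3 -= 1·r2 → [0,0,0,4]

L=[[1,0,0,0],[-2,1,0,0],[-1,-3,1,0],[-4,2,1,1]] U=[[2,0,-2,1],[0,3,0,-4],[0,0,3,-1],[0,0,0,4]]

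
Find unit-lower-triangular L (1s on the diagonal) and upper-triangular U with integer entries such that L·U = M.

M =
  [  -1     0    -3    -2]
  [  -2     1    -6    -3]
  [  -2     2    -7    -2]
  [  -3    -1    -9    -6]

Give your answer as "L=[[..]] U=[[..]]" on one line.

  r1 -= 2·r0 → [0,1,0,1]
  r2 -= 2·r0 → [0,2,-1,2]
  r3 -= 3·r0 → [0,-1,0,0]
  r2 -= 2·r1 → [0,0,-1,0]
  r3 -= -1·r1 → [0,0,0,1]
  r3 -= 0·r2 → [0,0,0,1]

L=[[1,0,0,0],[2,1,0,0],[2,2,1,0],[3,-1,0,1]] U=[[-1,0,-3,-2],[0,1,0,1],[0,0,-1,0],[0,0,0,1]]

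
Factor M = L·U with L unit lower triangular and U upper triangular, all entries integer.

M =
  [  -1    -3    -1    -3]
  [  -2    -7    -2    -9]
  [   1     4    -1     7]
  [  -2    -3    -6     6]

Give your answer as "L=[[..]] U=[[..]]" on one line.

L=[[1,0,0,0],[2,1,0,0],[-1,-1,1,0],[2,-3,2,1]] U=[[-1,-3,-1,-3],[0,-1,0,-3],[0,0,-2,1],[0,0,0,1]]

  r1 -= 2·r0 → [0,-1,0,-3]
  r2 -= -1·r0 → [0,1,-2,4]
  r3 -= 2·r0 → [0,3,-4,12]
  r2 -= -1·r1 → [0,0,-2,1]
  r3 -= -3·r1 → [0,0,-4,3]
  r3 -= 2·r2 → [0,0,0,1]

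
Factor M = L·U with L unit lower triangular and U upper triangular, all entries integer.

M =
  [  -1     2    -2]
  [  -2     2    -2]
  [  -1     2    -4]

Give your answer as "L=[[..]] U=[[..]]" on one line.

L=[[1,0,0],[2,1,0],[1,0,1]] U=[[-1,2,-2],[0,-2,2],[0,0,-2]]

  r1 -= 2·r0 → [0,-2,2]
  r2 -= 1·r0 → [0,0,-2]
  r2 -= 0·r1 → [0,0,-2]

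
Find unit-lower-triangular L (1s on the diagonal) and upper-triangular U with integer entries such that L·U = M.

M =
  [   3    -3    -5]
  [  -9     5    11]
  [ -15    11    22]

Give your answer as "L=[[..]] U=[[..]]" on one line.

L=[[1,0,0],[-3,1,0],[-5,1,1]] U=[[3,-3,-5],[0,-4,-4],[0,0,1]]

  R1 -= -3·R0 → [0,-4,-4]
  R2 -= -5·R0 → [0,-4,-3]
  R2 -= 1·R1 → [0,0,1]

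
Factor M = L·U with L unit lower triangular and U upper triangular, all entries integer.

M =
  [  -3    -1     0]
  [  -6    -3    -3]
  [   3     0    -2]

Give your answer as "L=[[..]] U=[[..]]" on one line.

  r1 -= 2·r0 → [0,-1,-3]
  r2 -= -1·r0 → [0,-1,-2]
  r2 -= 1·r1 → [0,0,1]

L=[[1,0,0],[2,1,0],[-1,1,1]] U=[[-3,-1,0],[0,-1,-3],[0,0,1]]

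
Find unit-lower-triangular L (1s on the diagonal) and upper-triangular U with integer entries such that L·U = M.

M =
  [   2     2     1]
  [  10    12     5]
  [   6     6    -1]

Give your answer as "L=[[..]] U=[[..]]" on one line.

  r1 -= 5·r0 → [0,2,0]
  r2 -= 3·r0 → [0,0,-4]
  r2 -= 0·r1 → [0,0,-4]

L=[[1,0,0],[5,1,0],[3,0,1]] U=[[2,2,1],[0,2,0],[0,0,-4]]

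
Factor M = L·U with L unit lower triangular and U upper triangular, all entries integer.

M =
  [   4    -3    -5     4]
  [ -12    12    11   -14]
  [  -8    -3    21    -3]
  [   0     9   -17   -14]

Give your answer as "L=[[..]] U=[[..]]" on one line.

L=[[1,0,0,0],[-3,1,0,0],[-2,-3,1,0],[0,3,5,1]] U=[[4,-3,-5,4],[0,3,-4,-2],[0,0,-1,-1],[0,0,0,-3]]

  row1 -= -3·row0 → [0,3,-4,-2]
  row2 -= -2·row0 → [0,-9,11,5]
  row3 -= 0·row0 → [0,9,-17,-14]
  row2 -= -3·row1 → [0,0,-1,-1]
  row3 -= 3·row1 → [0,0,-5,-8]
  row3 -= 5·row2 → [0,0,0,-3]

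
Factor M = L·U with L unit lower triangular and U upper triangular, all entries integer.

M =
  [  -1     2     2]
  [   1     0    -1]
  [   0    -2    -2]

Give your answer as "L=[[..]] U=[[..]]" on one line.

L=[[1,0,0],[-1,1,0],[0,-1,1]] U=[[-1,2,2],[0,2,1],[0,0,-1]]

  row1 -= -1·row0 → [0,2,1]
  row2 -= 0·row0 → [0,-2,-2]
  row2 -= -1·row1 → [0,0,-1]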